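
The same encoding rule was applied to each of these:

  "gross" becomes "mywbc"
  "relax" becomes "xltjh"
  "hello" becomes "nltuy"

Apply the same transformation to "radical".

xhlrmlx

In gross: g→m is +6, r→y is +7, o→w is +8, s→b is +9 — the shift increases by 1 each position. Letter i (0-indexed) is shifted by i+6, so successive shifts are 6, 7, 8, ….
On radical: r+6=x, a+7=h, d+8=l, i+9=r, c+10=m, a+11=l, l+12=x.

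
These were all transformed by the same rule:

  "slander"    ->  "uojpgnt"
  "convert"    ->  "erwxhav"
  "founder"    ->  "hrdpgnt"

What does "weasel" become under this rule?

Shifts by position in slander: pos 0: s→u (+2), pos 1: l→o (+3), pos 2: a→j (+9), pos 3: n→p (+2), pos 4: d→g (+3), pos 5: e→n (+9) — repeating every 3. It's a Vigenère-style cipher with numeric key [2,3,9]: position i shifts by key[i mod 3].
For weasel: w+2=y, e+3=h, a+9=j, s+2=u, e+3=h, l+9=u.

yhjuhu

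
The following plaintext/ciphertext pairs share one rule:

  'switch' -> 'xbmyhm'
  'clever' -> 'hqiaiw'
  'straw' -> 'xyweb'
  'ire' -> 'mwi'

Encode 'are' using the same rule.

The shift depends on letter class: consonant s→x is +5, but vowel i→m is +4. Two shifts are in play — +4 for a/e/i/o/u, +5 for every other letter.
For are: a(vowel)+4=e, r(cons)+5=w, e(vowel)+4=i.

ewi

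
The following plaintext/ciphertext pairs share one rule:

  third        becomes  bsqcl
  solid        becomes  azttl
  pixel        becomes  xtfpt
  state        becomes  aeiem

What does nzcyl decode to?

found

Shifts by position in third: pos 0: t→b (+8), pos 1: h→s (+11), pos 2: i→q (+8), pos 3: r→c (+11) — repeating every 2. The shifts repeat in a cycle of length 2: positions 0,1,… shift by +8, +11, then the pattern repeats.
Undoing it on nzcyl: n−8=f, z−11=o, c−8=u, y−11=n, l−8=d.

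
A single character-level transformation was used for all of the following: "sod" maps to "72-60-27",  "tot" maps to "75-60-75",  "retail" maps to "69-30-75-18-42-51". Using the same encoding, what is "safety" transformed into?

72-18-33-30-75-90

Each letter becomes 3×(its alphabet position, a=1..z=26) + 15.
For safety: s=19→72, a=1→18, f=6→33, e=5→30, t=20→75, y=25→90.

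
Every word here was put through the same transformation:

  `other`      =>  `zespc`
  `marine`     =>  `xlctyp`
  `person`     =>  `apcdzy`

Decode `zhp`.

owe

Each letter is shifted forward by 11 in the alphabet (a Caesar shift of +11).
Decoding zhp: z−11=o, h−11=w, p−11=e.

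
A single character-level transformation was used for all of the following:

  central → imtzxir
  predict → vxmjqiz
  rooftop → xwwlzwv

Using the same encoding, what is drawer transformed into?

The rule splits by letter class: vowels +8, consonants +6.
On drawer: d(cons)+6=j, r(cons)+6=x, a(vowel)+8=i, w(cons)+6=c, e(vowel)+8=m, r(cons)+6=x.

jxicmx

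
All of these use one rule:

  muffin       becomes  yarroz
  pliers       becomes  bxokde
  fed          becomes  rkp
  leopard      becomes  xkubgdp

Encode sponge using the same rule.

The shift depends on letter class: consonant m→y is +12, but vowel u→a is +6. Two shifts are in play — +6 for a/e/i/o/u, +12 for every other letter.
Applying it to sponge: s(cons)+12=e, p(cons)+12=b, o(vowel)+6=u, n(cons)+12=z, g(cons)+12=s, e(vowel)+6=k.

ebuzsk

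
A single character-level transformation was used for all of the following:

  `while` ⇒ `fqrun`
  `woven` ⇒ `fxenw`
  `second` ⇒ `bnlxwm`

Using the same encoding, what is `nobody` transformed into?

Compare letters: w→f is +9, h→q is +9, i→r is +9 — a constant shift. It's a constant shift of +9 (ROT9).
On nobody: n+9=w, o+9=x, b+9=k, o+9=x, d+9=m, y+9=h.

wxkxmh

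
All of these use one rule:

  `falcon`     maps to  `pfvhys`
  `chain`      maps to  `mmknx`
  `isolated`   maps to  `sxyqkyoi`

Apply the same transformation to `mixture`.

The shifts repeat in a cycle of length 2: positions 0,1,… shift by +10, +5, then the pattern repeats.
For mixture: m+10=w, i+5=n, x+10=h, t+5=y, u+10=e, r+5=w, e+10=o.

wnhyewo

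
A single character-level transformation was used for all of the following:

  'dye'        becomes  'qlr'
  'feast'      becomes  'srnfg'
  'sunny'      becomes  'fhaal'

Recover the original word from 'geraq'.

Compare letters: d→q is +13, y→l is +13, e→r is +13 — a constant shift. This is a Caesar cipher with shift 13.
Reversing it on geraq: g−13=t, e−13=r, r−13=e, a−13=n, q−13=d.

trend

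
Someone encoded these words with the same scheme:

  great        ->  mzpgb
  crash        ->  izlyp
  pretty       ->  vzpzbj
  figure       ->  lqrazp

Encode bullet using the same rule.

hcwrme

Shifts by position in great: pos 0: g→m (+6), pos 1: r→z (+8), pos 2: e→p (+11), pos 3: a→g (+6), pos 4: t→b (+8) — repeating every 3. A repeating key of period 3 is used — shifts +6, +8, +11 over and over.
For bullet: b+6=h, u+8=c, l+11=w, l+6=r, e+8=m, t+11=e.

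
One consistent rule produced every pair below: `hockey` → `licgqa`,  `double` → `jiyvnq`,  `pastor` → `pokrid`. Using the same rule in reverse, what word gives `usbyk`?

h(7)→l(11) and o(14)→i(8) fit y≡7x+14 (mod 26); the inverse of 7 mod 26 is 15. Treating letters as 0–25, the rule is x ↦ 7x + 14 (mod 26).
Decoding usbyk: u(20)→15·(20−14)≡12=m; s(18)→15·(18−14)≡8=i; b(1)→15·(1−14)≡13=n; y(24)→15·(24−14)≡20=u; k(10)→15·(10−14)≡18=s (all mod 26).

minus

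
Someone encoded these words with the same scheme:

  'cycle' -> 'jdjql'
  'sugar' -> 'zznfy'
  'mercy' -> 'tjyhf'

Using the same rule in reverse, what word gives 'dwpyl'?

write

Shifts by position in cycle: pos 0: c→j (+7), pos 1: y→d (+5), pos 2: c→j (+7), pos 3: l→q (+5) — repeating every 2. It's a Vigenère-style cipher with numeric key [7,5]: position i shifts by key[i mod 2].
Undoing it on dwpyl: d−7=w, w−5=r, p−7=i, y−5=t, l−7=e.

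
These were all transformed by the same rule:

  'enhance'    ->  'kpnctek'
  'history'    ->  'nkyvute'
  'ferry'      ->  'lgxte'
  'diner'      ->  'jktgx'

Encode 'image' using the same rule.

oogik

Shifts by position in enhance: pos 0: e→k (+6), pos 1: n→p (+2), pos 2: h→n (+6), pos 3: a→c (+2) — repeating every 2. It's a Vigenère-style cipher with numeric key [6,2]: position i shifts by key[i mod 2].
Applying it to image: i+6=o, m+2=o, a+6=g, g+2=i, e+6=k.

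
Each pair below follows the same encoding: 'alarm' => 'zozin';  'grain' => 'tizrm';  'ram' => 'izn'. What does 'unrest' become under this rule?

fmivhg

Each pair mirrors across the alphabet (a↔z, l↔o, a↔z): positions sum to 25. This is the alphabet-reversal cipher (Atbash): a becomes z, b becomes y, etc.
On unrest: u↔f, n↔m, r↔i, e↔v, s↔h, t↔g.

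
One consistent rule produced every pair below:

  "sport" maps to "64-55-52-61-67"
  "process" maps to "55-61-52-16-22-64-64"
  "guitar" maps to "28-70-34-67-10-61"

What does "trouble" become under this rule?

67-61-52-70-13-43-22

s(#19)→64 and p(#16)→55: differences scale by 3, so n = 3·pos + 7. Each letter becomes 3×(its alphabet position, a=1..z=26) + 7.
On trouble: t=20→67, r=18→61, o=15→52, u=21→70, b=2→13, l=12→43, e=5→22.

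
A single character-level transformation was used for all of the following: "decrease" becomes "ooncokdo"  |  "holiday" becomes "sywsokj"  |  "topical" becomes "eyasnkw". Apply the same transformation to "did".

Vowels shift forward by 10 and consonants shift forward by 11.
For did: d(cons)+11=o, i(vowel)+10=s, d(cons)+11=o.

oso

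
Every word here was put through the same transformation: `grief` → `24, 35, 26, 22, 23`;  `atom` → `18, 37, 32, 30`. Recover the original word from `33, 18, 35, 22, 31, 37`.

parent

Letters become their 1-based position plus 17 (so a→18, b→19, …).
Undoing it on 33, 18, 35, 22, 31, 37: 33→(33−17)÷1=16=p, 18→(18−17)÷1=1=a, 35→(35−17)÷1=18=r, 22→(22−17)÷1=5=e, 31→(31−17)÷1=14=n, 37→(37−17)÷1=20=t.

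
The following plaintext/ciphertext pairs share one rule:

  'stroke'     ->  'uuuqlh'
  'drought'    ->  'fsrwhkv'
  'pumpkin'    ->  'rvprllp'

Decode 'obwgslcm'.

Shifts by position in stroke: pos 0: s→u (+2), pos 1: t→u (+1), pos 2: r→u (+3), pos 3: o→q (+2), pos 4: k→l (+1), pos 5: e→h (+3) — repeating every 3. The shifts repeat in a cycle of length 3: positions 0,1,… shift by +2, +1, +3, then the pattern repeats.
Decoding obwgslcm: o−2=m, b−1=a, w−3=t, g−2=e, s−1=r, l−3=i, c−2=a, m−1=l.

material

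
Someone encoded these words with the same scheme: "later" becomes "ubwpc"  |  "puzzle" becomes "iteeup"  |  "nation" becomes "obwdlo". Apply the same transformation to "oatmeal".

lbwrpbu

l(11)→u(20) and a(0)→b(1) fit y≡23x+1 (mod 26); the inverse of 23 mod 26 is 17. This is an affine cipher: with a=0,…,z=25, each position x becomes (23x+1) mod 26.
For oatmeal: o(14)→23·14+1≡11=l; a(0)→23·0+1≡1=b; t(19)→23·19+1≡22=w; m(12)→23·12+1≡17=r; e(4)→23·4+1≡15=p; a(0)→23·0+1≡1=b; l(11)→23·11+1≡20=u (all mod 26).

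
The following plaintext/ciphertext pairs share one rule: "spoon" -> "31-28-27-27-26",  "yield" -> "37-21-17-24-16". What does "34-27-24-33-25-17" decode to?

volume

s is letter #19 and maps to 31: an offset of 12. Each letter is replaced by its alphabet position (a=1..z=26) + 12.
Reversing it on 34-27-24-33-25-17: 34→(34−12)÷1=22=v, 27→(27−12)÷1=15=o, 24→(24−12)÷1=12=l, 33→(33−12)÷1=21=u, 25→(25−12)÷1=13=m, 17→(17−12)÷1=5=e.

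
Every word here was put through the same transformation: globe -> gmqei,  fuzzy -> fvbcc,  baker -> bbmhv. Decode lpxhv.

Each letter shifts forward by its position index (0, 1, 2, …) — the shift grows by one for each successive letter.
Decoding lpxhv: l−0=l, p−1=o, x−2=v, h−3=e, v−4=r.

lover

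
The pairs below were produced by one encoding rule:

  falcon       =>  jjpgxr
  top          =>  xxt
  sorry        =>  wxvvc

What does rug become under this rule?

The shift depends on letter class: consonant f→j is +4, but vowel a→j is +9. Two shifts are in play — +9 for a/e/i/o/u, +4 for every other letter.
Applying it to rug: r(cons)+4=v, u(vowel)+9=d, g(cons)+4=k.

vdk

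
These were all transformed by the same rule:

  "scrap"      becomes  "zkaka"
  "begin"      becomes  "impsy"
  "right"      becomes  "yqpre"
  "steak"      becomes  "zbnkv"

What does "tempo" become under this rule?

Each letter shifts forward by (position + 7), i.e. 7, 8, 9, … — the shift grows by one for each successive letter.
On tempo: t+7=a, e+8=m, m+9=v, p+10=z, o+11=z.

amvzz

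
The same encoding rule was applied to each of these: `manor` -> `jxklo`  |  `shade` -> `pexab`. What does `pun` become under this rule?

mrk

It's a constant shift of +23 (ROT23).
Applying it to pun: p+23=m, u+23=r, n+23=k.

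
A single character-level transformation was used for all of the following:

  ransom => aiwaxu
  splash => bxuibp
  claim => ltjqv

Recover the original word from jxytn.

Shifts by position in ransom: pos 0: r→a (+9), pos 1: a→i (+8), pos 2: n→w (+9), pos 3: s→a (+8) — repeating every 2. The shifts repeat in a cycle of length 2: positions 0,1,… shift by +9, +8, then the pattern repeats.
Undoing it on jxytn: j−9=a, x−8=p, y−9=p, t−8=l, n−9=e.

apple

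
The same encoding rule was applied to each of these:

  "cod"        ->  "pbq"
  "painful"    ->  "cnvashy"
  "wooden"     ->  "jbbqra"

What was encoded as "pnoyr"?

Compare letters: c→p is +13, o→b is +13, d→q is +13 — a constant shift. This is a Caesar cipher with shift 13.
Reversing it on pnoyr: p−13=c, n−13=a, o−13=b, y−13=l, r−13=e.

cable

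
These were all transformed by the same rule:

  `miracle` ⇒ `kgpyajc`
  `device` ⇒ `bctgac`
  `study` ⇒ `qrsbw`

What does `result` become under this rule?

It's a constant shift of +24 (ROT24).
On result: r+24=p, e+24=c, s+24=q, u+24=s, l+24=j, t+24=r.

pcqsjr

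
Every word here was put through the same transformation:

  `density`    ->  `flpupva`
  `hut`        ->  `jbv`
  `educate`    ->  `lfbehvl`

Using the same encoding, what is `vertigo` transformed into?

Two shifts are in play — +7 for a/e/i/o/u, +2 for every other letter.
On vertigo: v(cons)+2=x, e(vowel)+7=l, r(cons)+2=t, t(cons)+2=v, i(vowel)+7=p, g(cons)+2=i, o(vowel)+7=v.

xltvpiv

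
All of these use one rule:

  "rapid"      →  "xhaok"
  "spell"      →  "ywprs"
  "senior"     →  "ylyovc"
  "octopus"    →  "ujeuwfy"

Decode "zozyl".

Shifts by position in rapid: pos 0: r→x (+6), pos 1: a→h (+7), pos 2: p→a (+11), pos 3: i→o (+6), pos 4: d→k (+7) — repeating every 3. It's a Vigenère-style cipher with numeric key [6,7,11]: position i shifts by key[i mod 3].
Undoing it on zozyl: z−6=t, o−7=h, z−11=o, y−6=s, l−7=e.

those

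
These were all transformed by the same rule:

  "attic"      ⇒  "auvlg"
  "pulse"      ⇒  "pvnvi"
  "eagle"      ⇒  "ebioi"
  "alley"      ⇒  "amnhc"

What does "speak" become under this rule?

sqgdo

Each letter shifts forward by its position index (0, 1, 2, …) — the shift grows by one for each successive letter.
On speak: s+0=s, p+1=q, e+2=g, a+3=d, k+4=o.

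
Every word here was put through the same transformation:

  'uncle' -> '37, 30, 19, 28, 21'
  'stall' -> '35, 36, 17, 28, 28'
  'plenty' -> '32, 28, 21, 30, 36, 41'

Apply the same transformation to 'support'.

u is letter #21 and maps to 37: an offset of 16. The number is (letter's place in the alphabet, a=1) + 16.
On support: s=19→35, u=21→37, p=16→32, p=16→32, o=15→31, r=18→34, t=20→36.

35, 37, 32, 32, 31, 34, 36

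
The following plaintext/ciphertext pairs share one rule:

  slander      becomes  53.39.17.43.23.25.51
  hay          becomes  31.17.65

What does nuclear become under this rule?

The formula is n = 2×(alphabet index, a=1) + 15.
On nuclear: n=14→43, u=21→57, c=3→21, l=12→39, e=5→25, a=1→17, r=18→51.

43.57.21.39.25.17.51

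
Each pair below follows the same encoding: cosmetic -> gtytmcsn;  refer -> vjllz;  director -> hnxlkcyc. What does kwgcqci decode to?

In cosmetic: c→g is +4, o→t is +5, s→y is +6, m→t is +7 — the shift increases by 1 each position. The shift increases by 1 at each position, starting from +4: 4, 5, 6, ….
Reversing it on kwgcqci: k−4=g, w−5=r, g−6=a, c−7=v, q−8=i, c−9=t, i−10=y.

gravity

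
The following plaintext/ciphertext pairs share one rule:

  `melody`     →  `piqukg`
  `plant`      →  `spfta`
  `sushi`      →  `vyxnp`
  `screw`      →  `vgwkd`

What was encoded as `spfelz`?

player

In melody: m→p is +3, e→i is +4, l→q is +5, o→u is +6 — the shift increases by 1 each position. Letter i (0-indexed) is shifted by i+3, so successive shifts are 3, 4, 5, ….
Decoding spfelz: s−3=p, p−4=l, f−5=a, e−6=y, l−7=e, z−8=r.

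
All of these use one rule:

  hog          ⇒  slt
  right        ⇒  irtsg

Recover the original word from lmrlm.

onion

This is the alphabet-reversal cipher (Atbash): a becomes z, b becomes y, etc.
Undoing it on lmrlm: l↔o, m↔n, r↔i, l↔o, m↔n.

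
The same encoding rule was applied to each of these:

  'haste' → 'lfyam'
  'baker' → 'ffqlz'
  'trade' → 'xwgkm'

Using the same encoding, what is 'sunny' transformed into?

wztug

In haste: h→l is +4, a→f is +5, s→y is +6, t→a is +7 — the shift increases by 1 each position. Each letter shifts forward by (position + 4), i.e. 4, 5, 6, … — the shift grows by one for each successive letter.
For sunny: s+4=w, u+5=z, n+6=t, n+7=u, y+8=g.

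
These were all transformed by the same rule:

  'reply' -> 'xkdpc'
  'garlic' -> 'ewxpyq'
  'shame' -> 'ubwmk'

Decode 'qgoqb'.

couch

r(17)→x(23) and e(4)→k(10) fit y≡23x+22 (mod 26); the inverse of 23 mod 26 is 17. Each letter's alphabet position (a=0..z=25) is mapped through 23·x+22 mod 26 — an affine cipher.
Undoing it on qgoqb: q(16)→17·(16−22)≡2=c; g(6)→17·(6−22)≡14=o; o(14)→17·(14−22)≡20=u; q(16)→17·(16−22)≡2=c; b(1)→17·(1−22)≡7=h (all mod 26).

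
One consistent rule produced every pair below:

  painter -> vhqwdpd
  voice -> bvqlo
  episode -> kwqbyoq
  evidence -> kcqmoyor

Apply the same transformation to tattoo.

Letter i (0-indexed) is shifted by i+6, so successive shifts are 6, 7, 8, ….
Applying it to tattoo: t+6=z, a+7=h, t+8=b, t+9=c, o+10=y, o+11=z.

zhbcyz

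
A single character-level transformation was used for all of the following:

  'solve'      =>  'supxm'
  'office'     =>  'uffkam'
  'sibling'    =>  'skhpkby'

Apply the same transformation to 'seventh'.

s(18)→s(18) and o(14)→u(20) fit y≡19x+14 (mod 26); the inverse of 19 mod 26 is 11. This is an affine cipher: with a=0,…,z=25, each position x becomes (19x+14) mod 26.
For seventh: s(18)→19·18+14≡18=s; e(4)→19·4+14≡12=m; v(21)→19·21+14≡23=x; e(4)→19·4+14≡12=m; n(13)→19·13+14≡1=b; t(19)→19·19+14≡11=l; h(7)→19·7+14≡17=r (all mod 26).

smxmblr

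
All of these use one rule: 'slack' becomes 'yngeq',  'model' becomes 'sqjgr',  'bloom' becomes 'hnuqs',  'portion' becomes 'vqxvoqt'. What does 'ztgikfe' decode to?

tragedy

Shifts by position in slack: pos 0: s→y (+6), pos 1: l→n (+2), pos 2: a→g (+6), pos 3: c→e (+2) — repeating every 2. The shifts repeat in a cycle of length 2: positions 0,1,… shift by +6, +2, then the pattern repeats.
Undoing it on ztgikfe: z−6=t, t−2=r, g−6=a, i−2=g, k−6=e, f−2=d, e−6=y.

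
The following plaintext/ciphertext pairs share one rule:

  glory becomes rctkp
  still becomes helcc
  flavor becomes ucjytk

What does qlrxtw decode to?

pigeon

g(6)→r(17) and l(11)→c(2) fit y≡23x+9 (mod 26); the inverse of 23 mod 26 is 17. Treating letters as 0–25, the rule is x ↦ 23x + 9 (mod 26).
Undoing it on qlrxtw: q(16)→17·(16−9)≡15=p; l(11)→17·(11−9)≡8=i; r(17)→17·(17−9)≡6=g; x(23)→17·(23−9)≡4=e; t(19)→17·(19−9)≡14=o; w(22)→17·(22−9)≡13=n (all mod 26).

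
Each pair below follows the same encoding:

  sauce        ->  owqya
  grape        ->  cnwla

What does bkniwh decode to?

formal

This is a Caesar cipher with shift 22.
Decoding bkniwh: b−22=f, k−22=o, n−22=r, i−22=m, w−22=a, h−22=l.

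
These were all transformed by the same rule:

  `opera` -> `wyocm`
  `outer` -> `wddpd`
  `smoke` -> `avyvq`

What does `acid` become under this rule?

In opera: o→w is +8, p→y is +9, e→o is +10, r→c is +11 — the shift increases by 1 each position. Letter i (0-indexed) is shifted by i+8, so successive shifts are 8, 9, 10, ….
On acid: a+8=i, c+9=l, i+10=s, d+11=o.

ilso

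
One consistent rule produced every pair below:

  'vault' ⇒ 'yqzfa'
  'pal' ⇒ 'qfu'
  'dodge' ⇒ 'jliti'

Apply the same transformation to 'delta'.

fyqji

The output letters match the input read backwards, each shifted +5: vault reversed is tluav. The word is reversed, then every letter is shifted forward by 5.
Applying it to delta: reverse → atled; then shift: a+5=f, t+5=y, l+5=q, e+5=j, d+5=i.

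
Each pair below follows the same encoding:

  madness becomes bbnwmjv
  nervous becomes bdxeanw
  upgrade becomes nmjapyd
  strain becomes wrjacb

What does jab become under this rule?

kjs

The output letters match the input read backwards, each shifted +9: madness reversed is ssendam. Two steps: reverse the string, then apply a Caesar shift of +9.
For jab: reverse → baj; then shift: b+9=k, a+9=j, j+9=s.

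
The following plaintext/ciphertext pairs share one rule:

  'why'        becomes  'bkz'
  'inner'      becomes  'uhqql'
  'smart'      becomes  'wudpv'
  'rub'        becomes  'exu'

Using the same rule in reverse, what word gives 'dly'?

via

The output letters match the input read backwards, each shifted +3: why reversed is yhw. Two steps: reverse the string, then apply a Caesar shift of +3.
Reversing it on dly: shift back: d−3=a, l−3=i, y−3=v → aiv; then reverse → via.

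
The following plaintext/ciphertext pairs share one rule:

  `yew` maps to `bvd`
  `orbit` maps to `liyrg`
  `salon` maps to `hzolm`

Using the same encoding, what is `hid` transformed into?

Each pair mirrors across the alphabet (y↔b, e↔v, w↔d): positions sum to 25. Each letter is replaced by its mirror in the alphabet: a↔z, b↔y, c↔x, and so on (the Atbash cipher).
Applying it to hid: h↔s, i↔r, d↔w.

srw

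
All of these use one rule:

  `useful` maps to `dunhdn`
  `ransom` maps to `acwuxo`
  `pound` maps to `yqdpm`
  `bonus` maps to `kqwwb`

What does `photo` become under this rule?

Shifts by position in useful: pos 0: u→d (+9), pos 1: s→u (+2), pos 2: e→n (+9), pos 3: f→h (+2) — repeating every 2. A repeating key of period 2 is used — shifts +9, +2 over and over.
Applying it to photo: p+9=y, h+2=j, o+9=x, t+2=v, o+9=x.

yjxvx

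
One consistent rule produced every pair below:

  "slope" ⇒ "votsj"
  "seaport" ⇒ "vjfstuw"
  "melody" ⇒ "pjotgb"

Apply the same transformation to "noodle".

qttgoj

The shift depends on letter class: consonant s→v is +3, but vowel o→t is +5. Vowels shift forward by 5 and consonants shift forward by 3.
On noodle: n(cons)+3=q, o(vowel)+5=t, o(vowel)+5=t, d(cons)+3=g, l(cons)+3=o, e(vowel)+5=j.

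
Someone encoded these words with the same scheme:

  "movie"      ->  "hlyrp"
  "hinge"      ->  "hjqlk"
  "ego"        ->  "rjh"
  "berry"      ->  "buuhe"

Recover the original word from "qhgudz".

The output letters match the input read backwards, each shifted +3: movie reversed is eivom. Read the word backwards and shift each letter +3.
Undoing it on qhgudz: shift back: q−3=n, h−3=e, g−3=d, u−3=r, d−3=a, z−3=w → nedraw; then reverse → warden.

warden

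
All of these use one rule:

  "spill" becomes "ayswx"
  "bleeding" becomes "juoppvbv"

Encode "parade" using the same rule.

In spill: s→a is +8, p→y is +9, i→s is +10, l→w is +11 — the shift increases by 1 each position. Each letter shifts forward by (position + 8), i.e. 8, 9, 10, … — the shift grows by one for each successive letter.
Applying it to parade: p+8=x, a+9=j, r+10=b, a+11=l, d+12=p, e+13=r.

xjblpr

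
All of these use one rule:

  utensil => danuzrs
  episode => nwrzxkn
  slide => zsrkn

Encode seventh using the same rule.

The shift depends on letter class: consonant t→a is +7, but vowel u→d is +9. The rule splits by letter class: vowels +9, consonants +7.
For seventh: s(cons)+7=z, e(vowel)+9=n, v(cons)+7=c, e(vowel)+9=n, n(cons)+7=u, t(cons)+7=a, h(cons)+7=o.

zncnuao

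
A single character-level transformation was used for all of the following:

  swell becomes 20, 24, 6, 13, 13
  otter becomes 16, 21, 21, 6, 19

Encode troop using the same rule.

The number is (letter's place in the alphabet, a=1) + 1.
On troop: t=20→21, r=18→19, o=15→16, o=15→16, p=16→17.

21, 19, 16, 16, 17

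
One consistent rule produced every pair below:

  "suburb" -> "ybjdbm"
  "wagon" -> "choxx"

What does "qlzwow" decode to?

kernel

Each letter shifts forward by (position + 6), i.e. 6, 7, 8, … — the shift grows by one for each successive letter.
Undoing it on qlzwow: q−6=k, l−7=e, z−8=r, w−9=n, o−10=e, w−11=l.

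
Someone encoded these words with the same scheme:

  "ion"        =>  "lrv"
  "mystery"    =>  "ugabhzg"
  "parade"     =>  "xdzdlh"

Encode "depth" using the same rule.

The rule splits by letter class: vowels +3, consonants +8.
Applying it to depth: d(cons)+8=l, e(vowel)+3=h, p(cons)+8=x, t(cons)+8=b, h(cons)+8=p.

lhxbp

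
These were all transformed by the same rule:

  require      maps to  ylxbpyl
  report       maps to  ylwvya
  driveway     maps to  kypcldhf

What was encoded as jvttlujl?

Compare letters: r→y is +7, e→l is +7, q→x is +7 — a constant shift. Every letter moves 7 places later in the alphabet, wrapping around z→a.
Undoing it on jvttlujl: j−7=c, v−7=o, t−7=m, t−7=m, l−7=e, u−7=n, j−7=c, l−7=e.

commence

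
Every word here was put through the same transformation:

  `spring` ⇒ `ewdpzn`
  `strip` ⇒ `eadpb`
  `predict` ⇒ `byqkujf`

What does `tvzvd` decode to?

honor

Shifts by position in spring: pos 0: s→e (+12), pos 1: p→w (+7), pos 2: r→d (+12), pos 3: i→p (+7) — repeating every 2. The shifts repeat in a cycle of length 2: positions 0,1,… shift by +12, +7, then the pattern repeats.
Reversing it on tvzvd: t−12=h, v−7=o, z−12=n, v−7=o, d−12=r.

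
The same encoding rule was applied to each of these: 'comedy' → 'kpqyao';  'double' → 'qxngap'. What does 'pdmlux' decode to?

lizard

The output letters match the input read backwards, each shifted +12: comedy reversed is ydemoc. Two steps: reverse the string, then apply a Caesar shift of +12.
Decoding pdmlux: shift back: p−12=d, d−12=r, m−12=a, l−12=z, u−12=i, x−12=l → drazil; then reverse → lizard.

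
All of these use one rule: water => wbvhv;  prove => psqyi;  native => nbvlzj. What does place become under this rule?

pmcfi

In water: w→w is +0, a→b is +1, t→v is +2, e→h is +3 — the shift increases by 1 each position. Each letter shifts forward by its position index (0, 1, 2, …) — the shift grows by one for each successive letter.
On place: p+0=p, l+1=m, a+2=c, c+3=f, e+4=i.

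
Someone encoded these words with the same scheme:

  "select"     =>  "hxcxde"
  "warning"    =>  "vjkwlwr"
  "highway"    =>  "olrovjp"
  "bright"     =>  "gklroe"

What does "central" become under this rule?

dxwekjc

This is an affine cipher: with a=0,…,z=25, each position x becomes (23x+9) mod 26.
Applying it to central: c(2)→23·2+9≡3=d; e(4)→23·4+9≡23=x; n(13)→23·13+9≡22=w; t(19)→23·19+9≡4=e; r(17)→23·17+9≡10=k; a(0)→23·0+9≡9=j; l(11)→23·11+9≡2=c (all mod 26).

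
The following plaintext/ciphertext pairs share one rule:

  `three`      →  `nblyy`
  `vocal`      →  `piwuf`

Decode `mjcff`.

spill

This is a Caesar cipher with shift 20.
Reversing it on mjcff: m−20=s, j−20=p, c−20=i, f−20=l, f−20=l.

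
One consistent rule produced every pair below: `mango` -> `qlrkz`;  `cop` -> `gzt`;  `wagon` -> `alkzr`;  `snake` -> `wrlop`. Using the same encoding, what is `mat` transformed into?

qlx

The shift depends on letter class: consonant m→q is +4, but vowel a→l is +11. Vowels shift forward by 11 and consonants shift forward by 4.
Applying it to mat: m(cons)+4=q, a(vowel)+11=l, t(cons)+4=x.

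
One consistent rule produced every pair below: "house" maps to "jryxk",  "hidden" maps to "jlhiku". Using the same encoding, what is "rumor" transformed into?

txqtx

In house: h→j is +2, o→r is +3, u→y is +4, s→x is +5 — the shift increases by 1 each position. Each letter shifts forward by (position + 2), i.e. 2, 3, 4, … — the shift grows by one for each successive letter.
Applying it to rumor: r+2=t, u+3=x, m+4=q, o+5=t, r+6=x.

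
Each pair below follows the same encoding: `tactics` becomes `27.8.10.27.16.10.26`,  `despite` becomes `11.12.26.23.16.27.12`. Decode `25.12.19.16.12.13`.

relief

t is letter #20 and maps to 27: an offset of 7. Each letter is replaced by its alphabet position (a=1..z=26) + 7.
Decoding 25.12.19.16.12.13: 25→(25−7)÷1=18=r, 12→(12−7)÷1=5=e, 19→(19−7)÷1=12=l, 16→(16−7)÷1=9=i, 12→(12−7)÷1=5=e, 13→(13−7)÷1=6=f.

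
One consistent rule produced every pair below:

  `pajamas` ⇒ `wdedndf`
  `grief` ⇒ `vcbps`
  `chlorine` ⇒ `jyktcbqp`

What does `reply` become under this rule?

p(15)→w(22) and a(0)→d(3) fit y≡3x+3 (mod 26); the inverse of 3 mod 26 is 9. Each letter's alphabet position (a=0..z=25) is mapped through 3·x+3 mod 26 — an affine cipher.
Applying it to reply: r(17)→3·17+3≡2=c; e(4)→3·4+3≡15=p; p(15)→3·15+3≡22=w; l(11)→3·11+3≡10=k; y(24)→3·24+3≡23=x (all mod 26).

cpwkx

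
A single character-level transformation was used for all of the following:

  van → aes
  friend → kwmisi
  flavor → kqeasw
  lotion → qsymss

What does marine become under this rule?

The shift depends on letter class: consonant v→a is +5, but vowel a→e is +4. The rule splits by letter class: vowels +4, consonants +5.
On marine: m(cons)+5=r, a(vowel)+4=e, r(cons)+5=w, i(vowel)+4=m, n(cons)+5=s, e(vowel)+4=i.

rewmsi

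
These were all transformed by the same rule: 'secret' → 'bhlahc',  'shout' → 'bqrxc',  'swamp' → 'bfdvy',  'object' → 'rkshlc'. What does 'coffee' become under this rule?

The shift depends on letter class: consonant s→b is +9, but vowel e→h is +3. Vowels shift forward by 3 and consonants shift forward by 9.
Applying it to coffee: c(cons)+9=l, o(vowel)+3=r, f(cons)+9=o, f(cons)+9=o, e(vowel)+3=h, e(vowel)+3=h.

lroohh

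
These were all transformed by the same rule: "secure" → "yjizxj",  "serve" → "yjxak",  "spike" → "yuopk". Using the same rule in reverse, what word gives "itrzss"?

Shifts by position in secure: pos 0: s→y (+6), pos 1: e→j (+5), pos 2: c→i (+6), pos 3: u→z (+5) — repeating every 2. A repeating key of period 2 is used — shifts +6, +5 over and over.
Undoing it on itrzss: i−6=c, t−5=o, r−6=l, z−5=u, s−6=m, s−5=n.

column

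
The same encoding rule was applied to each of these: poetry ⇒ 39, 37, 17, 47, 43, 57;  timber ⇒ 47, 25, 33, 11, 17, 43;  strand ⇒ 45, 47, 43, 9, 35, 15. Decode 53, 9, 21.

p(#16)→39 and o(#15)→37: differences scale by 2, so n = 2·pos + 7. Each letter becomes 2×(its alphabet position, a=1..z=26) + 7.
Reversing it on 53, 9, 21: 53→(53−7)÷2=23=w, 9→(9−7)÷2=1=a, 21→(21−7)÷2=7=g.

wag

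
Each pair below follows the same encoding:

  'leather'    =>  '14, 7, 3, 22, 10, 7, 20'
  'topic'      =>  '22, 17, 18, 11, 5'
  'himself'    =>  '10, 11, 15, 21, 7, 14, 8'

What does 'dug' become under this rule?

Letters become their 1-based position plus 2 (so a→3, b→4, …).
For dug: d=4→6, u=21→23, g=7→9.

6, 23, 9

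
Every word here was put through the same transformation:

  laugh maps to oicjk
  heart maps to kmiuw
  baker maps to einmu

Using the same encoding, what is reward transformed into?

The rule splits by letter class: vowels +8, consonants +3.
For reward: r(cons)+3=u, e(vowel)+8=m, w(cons)+3=z, a(vowel)+8=i, r(cons)+3=u, d(cons)+3=g.

umziug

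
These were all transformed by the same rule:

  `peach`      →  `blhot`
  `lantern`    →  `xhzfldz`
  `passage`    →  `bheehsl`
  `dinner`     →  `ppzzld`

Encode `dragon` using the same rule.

pdhsvz

The shift depends on letter class: consonant p→b is +12, but vowel e→l is +7. The rule splits by letter class: vowels +7, consonants +12.
Applying it to dragon: d(cons)+12=p, r(cons)+12=d, a(vowel)+7=h, g(cons)+12=s, o(vowel)+7=v, n(cons)+12=z.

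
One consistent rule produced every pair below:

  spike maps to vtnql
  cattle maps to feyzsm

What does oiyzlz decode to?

letter

In spike: s→v is +3, p→t is +4, i→n is +5, k→q is +6 — the shift increases by 1 each position. Each letter shifts forward by (position + 3), i.e. 3, 4, 5, … — the shift grows by one for each successive letter.
Reversing it on oiyzlz: o−3=l, i−4=e, y−5=t, z−6=t, l−7=e, z−8=r.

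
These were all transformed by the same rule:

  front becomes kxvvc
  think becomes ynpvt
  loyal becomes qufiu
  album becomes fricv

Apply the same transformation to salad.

In front: f→k is +5, r→x is +6, o→v is +7, n→v is +8 — the shift increases by 1 each position. Each letter shifts forward by (position + 5), i.e. 5, 6, 7, … — the shift grows by one for each successive letter.
On salad: s+5=x, a+6=g, l+7=s, a+8=i, d+9=m.

xgsim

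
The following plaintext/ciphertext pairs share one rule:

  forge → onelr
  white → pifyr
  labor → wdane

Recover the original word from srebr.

f(5)→o(14) and o(14)→n(13) fit y≡23x+3 (mod 26); the inverse of 23 mod 26 is 17. Treating letters as 0–25, the rule is x ↦ 23x + 3 (mod 26).
Decoding srebr: s(18)→17·(18−3)≡21=v; r(17)→17·(17−3)≡4=e; e(4)→17·(4−3)≡17=r; b(1)→17·(1−3)≡18=s; r(17)→17·(17−3)≡4=e (all mod 26).

verse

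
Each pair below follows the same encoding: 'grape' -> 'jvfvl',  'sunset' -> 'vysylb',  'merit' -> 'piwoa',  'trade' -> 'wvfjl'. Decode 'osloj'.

In grape: g→j is +3, r→v is +4, a→f is +5, p→v is +6 — the shift increases by 1 each position. Each letter shifts forward by (position + 3), i.e. 3, 4, 5, … — the shift grows by one for each successive letter.
Reversing it on osloj: o−3=l, s−4=o, l−5=g, o−6=i, j−7=c.

logic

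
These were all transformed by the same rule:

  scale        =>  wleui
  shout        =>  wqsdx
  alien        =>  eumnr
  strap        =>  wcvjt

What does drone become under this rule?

haswi

Shifts by position in scale: pos 0: s→w (+4), pos 1: c→l (+9), pos 2: a→e (+4), pos 3: l→u (+9) — repeating every 2. A repeating key of period 2 is used — shifts +4, +9 over and over.
Applying it to drone: d+4=h, r+9=a, o+4=s, n+9=w, e+4=i.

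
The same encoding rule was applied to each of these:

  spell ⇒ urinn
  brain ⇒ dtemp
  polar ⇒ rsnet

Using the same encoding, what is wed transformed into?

Two shifts are in play — +4 for a/e/i/o/u, +2 for every other letter.
On wed: w(cons)+2=y, e(vowel)+4=i, d(cons)+2=f.

yif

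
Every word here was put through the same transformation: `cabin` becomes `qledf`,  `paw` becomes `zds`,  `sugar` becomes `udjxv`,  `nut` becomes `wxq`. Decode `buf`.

cry

The output letters match the input read backwards, each shifted +3: cabin reversed is nibac. Two steps: reverse the string, then apply a Caesar shift of +3.
Decoding buf: shift back: b−3=y, u−3=r, f−3=c → yrc; then reverse → cry.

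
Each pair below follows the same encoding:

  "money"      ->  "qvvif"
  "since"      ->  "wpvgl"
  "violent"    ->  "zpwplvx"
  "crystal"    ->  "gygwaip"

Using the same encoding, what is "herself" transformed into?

Shifts by position in money: pos 0: m→q (+4), pos 1: o→v (+7), pos 2: n→v (+8), pos 3: e→i (+4), pos 4: y→f (+7) — repeating every 3. The shifts repeat in a cycle of length 3: positions 0,1,… shift by +4, +7, +8, then the pattern repeats.
On herself: h+4=l, e+7=l, r+8=z, s+4=w, e+7=l, l+8=t, f+4=j.

llzwltj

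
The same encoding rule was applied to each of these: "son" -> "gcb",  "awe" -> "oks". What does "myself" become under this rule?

Compare letters: s→g is +14, o→c is +14, n→b is +14 — a constant shift. Each letter is shifted forward by 14 in the alphabet (a Caesar shift of +14).
For myself: m+14=a, y+14=m, s+14=g, e+14=s, l+14=z, f+14=t.

amgszt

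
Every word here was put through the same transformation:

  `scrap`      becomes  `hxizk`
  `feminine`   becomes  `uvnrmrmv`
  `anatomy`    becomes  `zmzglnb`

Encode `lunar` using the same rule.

ofmzi

Each pair mirrors across the alphabet (s↔h, c↔x, r↔i): positions sum to 25. Letters are reflected about the middle of the alphabet (position → 25−position): Atbash.
Applying it to lunar: l↔o, u↔f, n↔m, a↔z, r↔i.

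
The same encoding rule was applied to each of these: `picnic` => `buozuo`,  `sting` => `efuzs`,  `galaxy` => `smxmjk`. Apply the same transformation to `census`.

Compare letters: p→b is +12, i→u is +12, c→o is +12 — a constant shift. This is a Caesar cipher with shift 12.
Applying it to census: c+12=o, e+12=q, n+12=z, s+12=e, u+12=g, s+12=e.

oqzege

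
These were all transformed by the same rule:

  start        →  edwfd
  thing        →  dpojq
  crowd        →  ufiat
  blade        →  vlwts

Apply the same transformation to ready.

fswty

s(18)→e(4) and t(19)→d(3) fit y≡25x+22 (mod 26); the inverse of 25 mod 26 is 25. Treating letters as 0–25, the rule is x ↦ 25x + 22 (mod 26).
On ready: r(17)→25·17+22≡5=f; e(4)→25·4+22≡18=s; a(0)→25·0+22≡22=w; d(3)→25·3+22≡19=t; y(24)→25·24+22≡24=y (all mod 26).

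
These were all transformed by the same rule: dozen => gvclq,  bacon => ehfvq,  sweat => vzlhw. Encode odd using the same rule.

The rule splits by letter class: vowels +7, consonants +3.
Applying it to odd: o(vowel)+7=v, d(cons)+3=g, d(cons)+3=g.

vgg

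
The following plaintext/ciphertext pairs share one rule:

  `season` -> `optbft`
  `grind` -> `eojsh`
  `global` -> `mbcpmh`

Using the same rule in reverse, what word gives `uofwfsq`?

prevent

Two steps: reverse the string, then apply a Caesar shift of +1.
Undoing it on uofwfsq: shift back: u−1=t, o−1=n, f−1=e, w−1=v, f−1=e, s−1=r, q−1=p → tneverp; then reverse → prevent.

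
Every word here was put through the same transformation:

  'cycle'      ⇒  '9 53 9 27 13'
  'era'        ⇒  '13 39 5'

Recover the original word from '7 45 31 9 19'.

c(#3)→9 and y(#25)→53: differences scale by 2, so n = 2·pos + 3. With a=1..z=26, the number is 2·pos + 3.
Reversing it on 7 45 31 9 19: 7→(7−3)÷2=2=b, 45→(45−3)÷2=21=u, 31→(31−3)÷2=14=n, 9→(9−3)÷2=3=c, 19→(19−3)÷2=8=h.

bunch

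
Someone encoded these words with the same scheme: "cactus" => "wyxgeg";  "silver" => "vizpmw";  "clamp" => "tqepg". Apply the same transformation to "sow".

The output letters match the input read backwards, each shifted +4: cactus reversed is sutcac. Read the word backwards and shift each letter +4.
For sow: reverse → wos; then shift: w+4=a, o+4=s, s+4=w.

asw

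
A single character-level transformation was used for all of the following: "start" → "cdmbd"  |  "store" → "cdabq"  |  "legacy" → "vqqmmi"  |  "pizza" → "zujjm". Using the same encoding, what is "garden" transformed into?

The shift depends on letter class: consonant s→c is +10, but vowel a→m is +12. Vowels shift forward by 12 and consonants shift forward by 10.
On garden: g(cons)+10=q, a(vowel)+12=m, r(cons)+10=b, d(cons)+10=n, e(vowel)+12=q, n(cons)+10=x.

qmbnqx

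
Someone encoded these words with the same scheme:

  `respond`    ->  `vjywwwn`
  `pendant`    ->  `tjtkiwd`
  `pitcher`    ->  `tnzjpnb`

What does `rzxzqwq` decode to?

nursing

In respond: r→v is +4, e→j is +5, s→y is +6, p→w is +7 — the shift increases by 1 each position. Each letter shifts forward by (position + 4), i.e. 4, 5, 6, … — the shift grows by one for each successive letter.
Decoding rzxzqwq: r−4=n, z−5=u, x−6=r, z−7=s, q−8=i, w−9=n, q−10=g.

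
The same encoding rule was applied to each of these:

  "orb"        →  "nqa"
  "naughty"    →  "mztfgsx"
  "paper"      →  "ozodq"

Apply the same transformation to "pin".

Compare letters: o→n is +25, r→q is +25, b→a is +25 — a constant shift. Each letter is shifted forward by 25 in the alphabet (a Caesar shift of +25).
On pin: p+25=o, i+25=h, n+25=m.

ohm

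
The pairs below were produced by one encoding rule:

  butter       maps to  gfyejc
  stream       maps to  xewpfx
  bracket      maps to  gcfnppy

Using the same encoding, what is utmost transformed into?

Shifts by position in butter: pos 0: b→g (+5), pos 1: u→f (+11), pos 2: t→y (+5), pos 3: t→e (+11) — repeating every 2. The shifts repeat in a cycle of length 2: positions 0,1,… shift by +5, +11, then the pattern repeats.
On utmost: u+5=z, t+11=e, m+5=r, o+11=z, s+5=x, t+11=e.

zerzxe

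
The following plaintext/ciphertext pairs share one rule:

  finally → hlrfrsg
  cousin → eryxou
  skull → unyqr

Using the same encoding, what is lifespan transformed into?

nljjywiw

In finally: f→h is +2, i→l is +3, n→r is +4, a→f is +5 — the shift increases by 1 each position. Letter i (0-indexed) is shifted by i+2, so successive shifts are 2, 3, 4, ….
On lifespan: l+2=n, i+3=l, f+4=j, e+5=j, s+6=y, p+7=w, a+8=i, n+9=w.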